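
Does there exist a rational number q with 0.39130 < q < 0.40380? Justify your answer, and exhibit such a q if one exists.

Look for a denominator N such that an integer falls strictly between N·0.39130 and N·0.40380. N = 5 works: 5·0.39130 = 1.95650 < 2 < 2.01900 = 5·0.40380.
So q = 2/5 works: it is a ratio of integers, and dividing 5·0.39130 < 2 < 5·0.40380 through by 5 gives 0.39130 < 2/5 < 0.40380.

q = 2/5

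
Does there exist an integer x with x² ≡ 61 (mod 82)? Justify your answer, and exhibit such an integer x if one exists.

Take x = 15. Then 15² = 225 = 2·82 + 61, so 15² ≡ 61 (mod 82).

x = 15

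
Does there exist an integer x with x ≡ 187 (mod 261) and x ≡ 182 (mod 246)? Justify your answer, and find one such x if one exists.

gcd(261, 246) = 3. If x ≡ 187 (mod 261) and x ≡ 182 (mod 246), then x ≡ 187 (mod 3) and x ≡ 182 (mod 3).
These are incompatible: 187 − 182 = 5 is not divisible by 3.
Therefore no such x exists.

No such integer exists.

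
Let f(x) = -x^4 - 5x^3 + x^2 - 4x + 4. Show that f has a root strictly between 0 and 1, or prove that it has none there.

Such a root exists.

f(0) = 4 and f(1) = -5, which have opposite signs.
f is continuous everywhere (it is a polynomial), in particular on [0, 1].
By the Intermediate Value Theorem, f takes the value 0 somewhere in the open interval.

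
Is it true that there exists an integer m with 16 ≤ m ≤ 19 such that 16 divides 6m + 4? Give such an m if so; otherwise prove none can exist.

Try m = 18: 6·18 + 4 = 112 = 7·16, which is divisible by 16.

m = 18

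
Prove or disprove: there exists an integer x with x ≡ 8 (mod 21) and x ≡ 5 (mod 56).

There is no such integer.

Reduce both congruences modulo 7, which divides 21 and 56: they say x ≡ 8 (mod 7) and x ≡ 5 (mod 7).
These are incompatible: 8 − 5 = 3 is not divisible by 7.
Therefore no such x exists.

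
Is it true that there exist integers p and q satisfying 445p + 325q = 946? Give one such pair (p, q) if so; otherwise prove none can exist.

Any value of 445p + 325q is a multiple of gcd(445, 325) = 5.
However 946 leaves remainder 1 on division by 5.
Therefore 445p + 325q = 946 has no solution in integers.

No, no such integers exist.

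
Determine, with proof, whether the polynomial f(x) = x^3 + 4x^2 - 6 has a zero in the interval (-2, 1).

f(-2) = 2 and f(1) = -1, which have opposite signs.
Since f is a polynomial it is continuous on [-2, 1].
By the Intermediate Value Theorem f must vanish at some point of (-2, 1).

Such a root exists.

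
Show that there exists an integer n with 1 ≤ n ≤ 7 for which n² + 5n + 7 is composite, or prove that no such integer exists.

n = 5

At n = 5: 5² + 5·5 + 7 = 57 = 3·19, which is composite.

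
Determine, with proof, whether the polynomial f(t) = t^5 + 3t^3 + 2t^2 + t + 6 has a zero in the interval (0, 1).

No such root exists.

The endpoint values f(0) = 6 and f(1) = 13 are both positive. Claim: f(t) > 0 for every t in (0, 1).
Every nonzero coefficient of f(t) = t^5 + 3t^3 + 2t^2 + t + 6 is positive; for t > 0 each term then has that sign, and the constant term 6 is strictly positive.
So f is strictly positive on (0, 1); no root exists in the interval.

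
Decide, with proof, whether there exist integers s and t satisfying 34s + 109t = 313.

34 and 109 are coprime, so 34s + 109t ranges over all of ℤ.
Run the Euclidean algorithm on 109 and 34: 109 = 3·34 + 7, 34 = 4·7 + 6, 7 = 1·6 + 1, 6 = 6·1 + 0.
Unwinding: 1 = 7 − 1·6 = 7 − (34 − 4·7) = −34 + 5·7 = −34 + 5·(109 − 3·34) = 5·109 − 16·34, i.e. 34·(-16) + 109·5 = 1.
Multiplying through by 313: s = (-16)·313 = -5008, t = 5·313 = 1565 is a solution.
The general solution is s = -5008 + 109k, t = 1565 − 34k; taking k = 46 gives the smaller pair s = 6, t = 1.
Check: 34·6 + 109·1 = 204 + 109 = 313. ✓

s = 6, t = 1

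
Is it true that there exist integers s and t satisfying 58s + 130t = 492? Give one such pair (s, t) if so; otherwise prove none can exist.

Every value of 58s + 130t is a multiple of gcd(58, 130) = 2; since 2 ∣ 492, solutions exist.
Dividing through by 2 reduces the equation to 29s + 65t = 246.
Run the Euclidean algorithm on 65 and 29: 65 = 2·29 + 7, 29 = 4·7 + 1, 7 = 7·1 + 0.
Unwinding: 1 = 29 − 4·7 = 29 − 4·(65 − 2·29) = −4·65 + 9·29, i.e. 29·9 + 65·(-4) = 1.
Scaling by 246 gives the particular solution (s, t) = (2214, -984).
Shifting by a multiple of (65, −29) keeps it a solution: s = 2214 − 34·65 = 4, t = -984 + 34·29 = 2.
Check: 58·4 + 130·2 = 232 + 260 = 492. ✓

s = 4, t = 2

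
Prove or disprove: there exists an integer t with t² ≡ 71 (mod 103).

103 is prime, so by Euler's criterion 71 is a square mod 103 iff 71^((103−1)/2) = 71^51 ≡ 1 (mod 103).
Squaring successively (mod 103): 71^2 = 5041 ≡ 97; 71^4 ≡ 97² = 9409 ≡ 36; 71^8 ≡ 36² = 1296 ≡ 60; 71^16 ≡ 60² = 3600 ≡ 98; 71^32 ≡ 98² = 9604 ≡ 25.
Since 51 = 32 + 16 + 2 + 1, 71^51 ≡ 25 · 98 · 97 · 71; multiplying out mod 103: 25·98 = 2450 ≡ 81, then 81·97 = 7857 ≡ 29, then 29·71 = 2059 ≡ 102. Thus 71^51 ≡ 102 ≡ −1 (mod 103).
By Euler's criterion 71 is a quadratic non-residue mod 103: no t satisfies t² ≡ 71 (mod 103).

No such integer exists.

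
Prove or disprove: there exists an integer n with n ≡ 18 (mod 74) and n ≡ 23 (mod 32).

There is no such integer.

Reduce both congruences modulo 2, which divides 74 and 32: they say n ≡ 18 (mod 2) and n ≡ 23 (mod 2).
However 18 ≡ 0 and 23 ≡ 1 (mod 2), and 0 ≠ 1.
Therefore no such n exists.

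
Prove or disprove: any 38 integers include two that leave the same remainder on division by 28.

Partition the integers by their residue mod 28; there are 28 classes.
With 38 integers and only 28 classes, the pigeonhole principle forces two of them, say a and b, into the same class.
That is, a and b leave the same remainder on division by 28, as claimed.

True.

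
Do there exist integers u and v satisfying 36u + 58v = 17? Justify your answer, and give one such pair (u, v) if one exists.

Both 36 and 58 are divisible by gcd(36, 58) = 2, hence so is any combination 36u + 58v.
However 17 leaves remainder 1 on division by 2.
So the equation is unsolvable over ℤ.

No, no such integers exist.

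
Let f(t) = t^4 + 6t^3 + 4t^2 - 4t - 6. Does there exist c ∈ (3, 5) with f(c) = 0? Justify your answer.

f(3) = 261 and f(5) = 1449, both positive, so a sign-change argument is unavailable; we show f keeps this sign on the whole interval.
Shift to the endpoint 3: with t = 3 + u (0 < u < 2), one computes f(3 + u) = u^4 + 18u^3 + 112u^2 + 290u + 261.
The nonzero coefficients here are all positive, so for u > 0 every term is positive (or zero), and the constant term 261 is strictly positive.
So f is strictly positive on (3, 5); no root exists in the interval.

No.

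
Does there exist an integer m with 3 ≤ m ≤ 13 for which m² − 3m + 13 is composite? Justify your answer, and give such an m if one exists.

m = 13

At m = 13: 13² − 3·13 + 13 = 143 = 11·13, which is composite.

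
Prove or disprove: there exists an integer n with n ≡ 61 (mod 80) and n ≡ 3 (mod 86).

gcd(80, 86) = 2. A simultaneous solution exists iff 61 ≡ 3 (mod 2); here 61 mod 2 = 1 = 3 mod 2, so it does.
Write n = 61 + 80t. Then 80t ≡ 3 − 61 ≡ 28 (mod 86); dividing through by 2 gives 40t ≡ 14 (mod 43).
Since 40·14 = 560 = 13·43 + 1, the inverse of 40 mod 43 is 14.
Therefore t ≡ 14·14 = 196 ≡ 24 (mod 43).
Then n = 61 + 80·24 = 1981.
Indeed 1981 ≡ 61 (mod 80) and 1981 ≡ 3 (mod 86).

n = 1981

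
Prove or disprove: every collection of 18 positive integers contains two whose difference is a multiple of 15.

True.

There are exactly 15 possible remainders on division by 15.
With 18 integers and only 15 classes, the pigeonhole principle forces two of them, say a and b, into the same class.
Their difference a − b is then a multiple of 15.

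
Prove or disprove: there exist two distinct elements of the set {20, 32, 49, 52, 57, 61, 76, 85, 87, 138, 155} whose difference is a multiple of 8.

Both 20 and 52 leave remainder 4 on division by 8; their difference 32 = 4·8 is a multiple of 8.

20 and 52 are such a pair.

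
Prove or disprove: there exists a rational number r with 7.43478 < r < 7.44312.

Look for a denominator N such that an integer falls strictly between N·7.43478 and N·7.44312. N = 16 works: 16·7.43478 = 118.95648 < 119 < 119.08992 = 16·7.44312.
So r = 119/16 works: it is a ratio of integers, and dividing 16·7.43478 < 119 < 16·7.44312 through by 16 gives 7.43478 < 119/16 < 7.44312.

r = 119/16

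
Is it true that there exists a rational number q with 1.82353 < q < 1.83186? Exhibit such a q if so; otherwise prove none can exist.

q = 42/23

Look for a denominator N such that an integer falls strictly between N·1.82353 and N·1.83186. N = 23 works: 23·1.82353 = 41.94119 < 42 < 42.13278 = 23·1.83186.
Dividing back, 1.82353 < 42/23 < 1.83186, and 42/23 is rational.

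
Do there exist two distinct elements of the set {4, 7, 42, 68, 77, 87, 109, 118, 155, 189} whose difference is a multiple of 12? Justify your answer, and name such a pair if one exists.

Residues mod 12: 4↦4, 7↦7, 42↦6, 68↦8, 77↦5, 87↦3, 109↦1, 118↦10, 155↦11, 189↦9.
All 10 residues are distinct, so no two elements differ by a multiple of 12.

There is no such pair.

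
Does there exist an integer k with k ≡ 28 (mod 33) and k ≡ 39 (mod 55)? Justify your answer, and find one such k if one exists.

The moduli are not coprime: gcd(33, 55) = 11. Compatibility requires 11 ∣ (39 − 28) = 11, which holds, so solutions exist.
Step through k = 28, 28 + 33, 28 + 2·33, …: the values 28, 61, 94 reduce mod 55 to 28, 6, 39. The value 94 hits 39.
Verify: 94 = 2·33 + 28 and 94 = 1·55 + 39. ✓

k = 94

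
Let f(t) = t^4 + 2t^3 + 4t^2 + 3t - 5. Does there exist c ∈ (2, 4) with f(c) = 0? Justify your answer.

No.

f(2) = 49 and f(4) = 455, both positive, so a sign-change argument is unavailable; we show f keeps this sign on the whole interval.
Substitute t = 2 + u, where 0 < u < 2 on the interval. Expanding, f(2 + u) = u^4 + 10u^3 + 40u^2 + 75u + 49.
All 5 nonzero coefficients of this polynomial in u are positive; hence for u > 0 the value is a sum of positive terms (the constant 49 among them).
Therefore f(t) > 0 throughout (2, 4), and f has no zero there.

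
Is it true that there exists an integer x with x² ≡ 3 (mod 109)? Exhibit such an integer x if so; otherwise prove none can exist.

x = 49

x = 49 works: 49² = 2401, and 2401 − 3 = 2398 = 22·109.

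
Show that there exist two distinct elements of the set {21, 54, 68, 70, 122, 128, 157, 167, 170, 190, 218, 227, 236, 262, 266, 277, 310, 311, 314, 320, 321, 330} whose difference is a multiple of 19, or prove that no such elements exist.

Reduce each element mod 19: 21↦2, 54↦16, 68↦11, 70↦13, 122↦8, 128↦14, 157↦5, 167↦15, 170↦18, 190↦0, 218↦9, 227↦18, 236↦8, 262↦15, 266↦0, 277↦11, 310↦6, 311↦7, 314↦10, 320↦16, 321↦17, 330↦7. The residue 16 repeats (at 54 and 320), and 320 − 54 = 266 = 14·19.

The pair (54, 320) works.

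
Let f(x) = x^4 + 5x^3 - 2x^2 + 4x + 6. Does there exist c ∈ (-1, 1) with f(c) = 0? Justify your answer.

Yes, such a c exists.

f(-1) = -4 and f(1) = 14, which have opposite signs.
Since f is a polynomial it is continuous on [-1, 1].
By the Intermediate Value Theorem f must vanish at some point of (-1, 1).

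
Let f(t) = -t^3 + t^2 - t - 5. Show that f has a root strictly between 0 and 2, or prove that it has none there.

Evaluate at the endpoints: f(0) = -5, f(2) = -11 — same sign (negative).
f'(t) = -3t^2 + 2t - 1 has discriminant 2² − 4·(-3)·(-1) = -8 < 0, so f' has no real roots and is negative for every real t.
Hence f is strictly decreasing on ℝ, and in particular on [0, 2]. A strictly monotone function with same-sign endpoint values stays negative on the whole interval, so f has no zero in (0, 2).

No.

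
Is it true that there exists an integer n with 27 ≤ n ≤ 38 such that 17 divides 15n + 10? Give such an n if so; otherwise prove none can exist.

There is no such integer n in that range.

The values of 15n + 10 for n = 27, 28, …, 38 are 415, 430, 445, 460, 475, 490, 505, 520, 535, 550, 565, 580; reduced mod 17 these are 7, 5, 3, 1, 16, 14, 12, 10, 8, 6, 4, 2.
None is 0, so 17 never divides 15n + 10 on this range.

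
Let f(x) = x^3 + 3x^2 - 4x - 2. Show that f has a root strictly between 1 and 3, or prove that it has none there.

Such a root exists.

f(1) = -2 and f(3) = 40, which have opposite signs.
f is continuous everywhere (it is a polynomial), in particular on [1, 3].
By the Intermediate Value Theorem f must vanish at some point of (1, 3).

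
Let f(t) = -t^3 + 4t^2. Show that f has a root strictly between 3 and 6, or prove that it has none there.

Yes, f has a root in the interval.

f(3) = 9 and f(6) = -72, which have opposite signs.
f is continuous everywhere (it is a polynomial), in particular on [3, 6].
By the Intermediate Value Theorem f must vanish at some point of (3, 6).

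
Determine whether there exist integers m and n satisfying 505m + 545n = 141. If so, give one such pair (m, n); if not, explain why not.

Both 505 and 545 are divisible by gcd(505, 545) = 5, hence so is any combination 505m + 545n.
But 141 = 5·28 + 1, so 5 ∤ 141.
So the equation is unsolvable over ℤ.

There are no such integers.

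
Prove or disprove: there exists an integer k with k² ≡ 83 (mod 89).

89 is prime, so by Euler's criterion 83 is a square mod 89 iff 83^((89−1)/2) = 83^44 ≡ 1 (mod 89).
Repeated squaring mod 89: 83^2 = 6889 ≡ 36; 83^4 ≡ 36² = 1296 ≡ 50; 83^8 ≡ 50² = 2500 ≡ 8; 83^16 ≡ 8² = 64 ≡ 64; 83^32 ≡ 64² = 4096 ≡ 2.
Since 44 = 32 + 8 + 4, 83^44 ≡ 2 · 8 · 50; multiplying out mod 89: 2·8 = 16 ≡ 16, then 16·50 = 800 ≡ 88. Thus 83^44 ≡ 88 ≡ −1 (mod 89).
By Euler's criterion 83 is a quadratic non-residue mod 89: no k satisfies k² ≡ 83 (mod 89).

There is no such integer.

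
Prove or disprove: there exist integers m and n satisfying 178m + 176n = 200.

m = 12, n = -11

gcd(178, 176) = 2, and 2 divides 200, so integer solutions exist.
Dividing through by 2 reduces the equation to 89m + 88n = 100.
Run the Euclidean algorithm on 89 and 88: 89 = 1·88 + 1, 88 = 88·1 + 0.
Working back up the chain: 1 = 89 − 1·88. So 89·1 + 88·(-1) = 1.
Scaling by 100 gives the particular solution (m, n) = (100, -100).
Shifting by a multiple of (88, −89) keeps it a solution: m = 100 − 1·88 = 12, n = -100 + 1·89 = -11.
Indeed 178·12 + 176·(-11) = 2136 − 1936 = 200.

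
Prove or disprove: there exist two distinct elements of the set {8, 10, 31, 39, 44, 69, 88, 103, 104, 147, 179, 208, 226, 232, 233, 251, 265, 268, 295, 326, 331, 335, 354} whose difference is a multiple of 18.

8 and 44 are such a pair.

Both 8 and 44 leave remainder 8 on division by 18; their difference 36 = 2·18 is a multiple of 18.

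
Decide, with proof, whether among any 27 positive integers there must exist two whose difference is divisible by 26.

Each integer lies in one of the 26 residue classes modulo 26.
With 27 integers and only 26 classes, the pigeonhole principle forces two of them, say a and b, into the same class.
Equal remainders mean a − b ≡ 0 (mod 26), so 26 divides their difference.

True.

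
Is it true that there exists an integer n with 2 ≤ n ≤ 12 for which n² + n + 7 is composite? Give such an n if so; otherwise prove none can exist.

n = 10

At n = 10: 10² + 10 + 7 = 117 = 3·39, which is composite.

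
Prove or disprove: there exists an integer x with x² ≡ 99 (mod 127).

x = 90

Take x = 90. Then 90² = 8100 = 63·127 + 99, so 90² ≡ 99 (mod 127).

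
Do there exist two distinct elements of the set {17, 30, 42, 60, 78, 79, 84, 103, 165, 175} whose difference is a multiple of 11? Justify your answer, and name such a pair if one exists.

Reduce each element modulo 11: 17↦6, 30↦8, 42↦9, 60↦5, 78↦1, 79↦2, 84↦7, 103↦4, 165↦0, 175↦10.
All 10 residues are distinct, so no two elements differ by a multiple of 11.

There is no such pair.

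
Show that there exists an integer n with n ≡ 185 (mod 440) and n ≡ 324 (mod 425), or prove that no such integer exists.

No such integer exists.

Both moduli are multiples of 5 = gcd(440, 425), so any solution would satisfy n ≡ 185 and n ≡ 324 modulo 5 simultaneously.
But 185 mod 5 = 0 while 324 mod 5 = 4, a contradiction.
Therefore no such n exists.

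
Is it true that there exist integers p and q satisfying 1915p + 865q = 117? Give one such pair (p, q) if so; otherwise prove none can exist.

No, no such integers exist.

Any value of 1915p + 865q is a multiple of gcd(1915, 865) = 5.
But 117 = 5·23 + 2, so 5 ∤ 117.
Hence no integers p, q satisfy the equation.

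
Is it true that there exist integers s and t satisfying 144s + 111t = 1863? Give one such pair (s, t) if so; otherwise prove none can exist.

gcd(144, 111) = 3, and 3 divides 1863, so integer solutions exist.
Dividing through by 3 reduces the equation to 48s + 37t = 621.
Euclidean algorithm: 48 = 1·37 + 11, 37 = 3·11 + 4, 11 = 2·4 + 3, 4 = 1·3 + 1, 3 = 3·1 + 0.
Working back up the chain: 1 = 4 − 1·3 = 4 − (11 − 2·4) = −11 + 3·4 = −11 + 3·(37 − 3·11) = 3·37 − 10·11 = 3·37 − 10·(48 − 1·37) = −10·48 + 13·37. So 48·(-10) + 37·13 = 1.
Times 621: 48·(-6210) + 37·8073 = 621, so (-6210, 8073) solves it.
The general solution is s = -6210 + 37k, t = 8073 − 48k; taking k = 168 gives the smaller pair s = 6, t = 9.
Indeed 144·6 + 111·9 = 864 + 999 = 1863.

s = 6, t = 9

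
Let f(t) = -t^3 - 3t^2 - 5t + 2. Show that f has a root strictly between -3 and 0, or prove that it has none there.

Evaluate at the endpoints: f(-3) = 17, f(0) = 2 — same sign (positive).
f'(t) = -3t^2 - 6t - 5 has discriminant (-6)² − 4·(-3)·(-5) = -24 < 0, so f' has no real roots and is negative for every real t.
So f is strictly decreasing; between -3 and 0 its values lie between f(-3) = 17 and f(0) = 2, all positive. Therefore f has no root in (-3, 0).

f has no root in that interval.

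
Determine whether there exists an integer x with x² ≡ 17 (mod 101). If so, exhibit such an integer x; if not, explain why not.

x = 44

Take x = 44. Then 44² = 1936 = 19·101 + 17, so 44² ≡ 17 (mod 101).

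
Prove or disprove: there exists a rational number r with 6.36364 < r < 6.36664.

r = 261/41

Multiplying by 41: 41·6.36364 = 260.90924 and 41·6.36664 = 261.03224, so the integer 261 lies strictly between them.
So r = 261/41 works: it is a ratio of integers, and dividing 41·6.36364 < 261 < 41·6.36664 through by 41 gives 6.36364 < 261/41 < 6.36664.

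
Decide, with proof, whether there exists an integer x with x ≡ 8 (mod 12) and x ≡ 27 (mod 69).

There is no such integer.

Both moduli are multiples of 3 = gcd(12, 69), so any solution would satisfy x ≡ 8 and x ≡ 27 modulo 3 simultaneously.
But 8 mod 3 = 2 while 27 mod 3 = 0, a contradiction.
Hence the system has no solution.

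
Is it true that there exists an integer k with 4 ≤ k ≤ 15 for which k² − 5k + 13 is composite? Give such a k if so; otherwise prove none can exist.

k = 9

At k = 9: 9² − 5·9 + 13 = 49 = 7·7, which is composite.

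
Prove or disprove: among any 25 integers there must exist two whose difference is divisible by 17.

Each integer lies in one of the 17 residue classes modulo 17.
Since 25 > 17, two of the 25 integers must share a residue class by the pigeonhole principle; call them a and b.
Their difference a − b is then a multiple of 17.

True.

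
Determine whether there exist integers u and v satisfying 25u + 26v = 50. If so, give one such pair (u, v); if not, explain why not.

Since gcd(25, 26) = 1, every integer is an integer combination of 25 and 26.
Euclidean algorithm: 26 = 1·25 + 1, 25 = 25·1 + 0.
Working back up the chain: 1 = 26 − 1·25. So 25·(-1) + 26·1 = 1.
Scaling by 50 gives the particular solution (u, v) = (-50, 50).
Adding 2·26 to u and subtracting 2·25 from v gives the tidier solution (2, 0).
Check: 25·2 + 26·0 = 50 + 0 = 50. ✓

u = 2, v = 0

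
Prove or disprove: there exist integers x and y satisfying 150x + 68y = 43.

Both 150 and 68 are divisible by gcd(150, 68) = 2, hence so is any combination 150x + 68y.
However 43 leaves remainder 1 on division by 2.
Therefore 150x + 68y = 43 has no solution in integers.

No such integers exist.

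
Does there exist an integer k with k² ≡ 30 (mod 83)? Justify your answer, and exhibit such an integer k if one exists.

k = 14

k = 14 works: 14² = 196, and 196 − 30 = 166 = 2·83.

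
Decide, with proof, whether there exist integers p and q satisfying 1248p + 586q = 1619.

gcd(1248, 586) = 2, so every integer of the form 1248p + 586q is a multiple of 2.
But 1619 = 2·809 + 1, so 2 ∤ 1619.
Therefore 1248p + 586q = 1619 has no solution in integers.

No, no such integers exist.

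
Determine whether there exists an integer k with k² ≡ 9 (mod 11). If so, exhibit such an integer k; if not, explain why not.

k = 3

Take k = 3. Then 3² = 9, and since 0 ≤ 9 < 11 this is already reduced: 3² ≡ 9 (mod 11).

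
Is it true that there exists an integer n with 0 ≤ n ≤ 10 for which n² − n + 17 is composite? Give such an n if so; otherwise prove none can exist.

The values for n = 0, 1, …, 10 are 17, 17, 19, 23, 29, 37, 47, 59, 73, 89, 107, and each of these is prime.
So no value in the range makes the expression composite.

No, no such integer n in that range exists.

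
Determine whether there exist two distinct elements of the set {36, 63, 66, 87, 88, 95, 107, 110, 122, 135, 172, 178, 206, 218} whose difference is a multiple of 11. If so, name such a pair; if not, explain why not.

36 and 135 are such a pair.

36 mod 11 = 3 and 135 mod 11 = 3, so 135 − 36 = 99 = 9·11.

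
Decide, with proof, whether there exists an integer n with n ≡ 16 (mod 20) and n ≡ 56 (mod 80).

n = 56

gcd(20, 80) = 20. A simultaneous solution exists iff 16 ≡ 56 (mod 20); here 16 mod 20 = 16 = 56 mod 20, so it does.
The integers ≡ 16 (mod 20) are 16, 36, 56, …; their remainders mod 80 are 16, 36, 56, so n = 56 is the first that is ≡ 56 (mod 80).
Check: 56 mod 20 = 16, 56 mod 80 = 56. ✓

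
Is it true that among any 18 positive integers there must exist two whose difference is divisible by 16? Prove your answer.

Yes, this is always true.

There are exactly 16 possible remainders on division by 16.
Since 18 > 16, two of the 18 integers must share a residue class by the pigeonhole principle; call them a and b.
Equal remainders mean a − b ≡ 0 (mod 16), so 16 divides their difference.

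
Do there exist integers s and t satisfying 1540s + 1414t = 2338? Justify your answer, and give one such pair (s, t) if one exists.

gcd(1540, 1414) = 14, and 14 divides 2338, so integer solutions exist.
Dividing through by 14 reduces the equation to 110s + 101t = 167.
Run the Euclidean algorithm on 110 and 101: 110 = 1·101 + 9, 101 = 11·9 + 2, 9 = 4·2 + 1, 2 = 2·1 + 0.
Back-substituting, 1 = 9 − 4·2 = 9 − 4·(101 − 11·9) = −4·101 + 45·9 = −4·101 + 45·(110 − 1·101) = 45·110 − 49·101; that is, 110·45 + 101·(-49) = 1.
Multiplying through by 167: s = 45·167 = 7515, t = (-49)·167 = -8183 is a solution.
Shifting by a multiple of (101, −110) keeps it a solution: s = 7515 − 74·101 = 41, t = -8183 + 74·110 = -43.
Indeed 1540·41 + 1414·(-43) = 63140 − 60802 = 2338.

s = 41, t = -43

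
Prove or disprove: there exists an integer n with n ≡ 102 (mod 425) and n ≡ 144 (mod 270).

Both moduli are multiples of 5 = gcd(425, 270), so any solution would satisfy n ≡ 102 and n ≡ 144 modulo 5 simultaneously.
These are incompatible: 102 − 144 = -42 is not divisible by 5.
Therefore no such n exists.

No, no such integer exists.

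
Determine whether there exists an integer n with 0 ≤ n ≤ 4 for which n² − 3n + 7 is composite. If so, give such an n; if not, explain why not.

The values for n = 0, 1, …, 4 are 7, 5, 5, 7, 11, and each of these is prime.
So no value in the range makes the expression composite.

No, no such integer n in that range exists.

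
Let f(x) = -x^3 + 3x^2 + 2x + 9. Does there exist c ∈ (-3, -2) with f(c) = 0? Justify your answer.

No.

The endpoint values f(-3) = 57 and f(-2) = 25 are both positive. Claim: f(x) > 0 for every x in (-3, -2).
Substitute x = -2 − u, where 0 < u < 1 on the interval. Expanding, f(-2 − u) = u^3 + 9u^2 + 22u + 25.
All 4 nonzero coefficients of this polynomial in u are positive; hence for u > 0 the value is a sum of positive terms (the constant 25 among them).
So f is strictly positive on (-3, -2); no root exists in the interval.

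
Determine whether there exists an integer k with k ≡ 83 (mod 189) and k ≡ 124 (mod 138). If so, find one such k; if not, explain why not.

gcd(189, 138) = 3. If k ≡ 83 (mod 189) and k ≡ 124 (mod 138), then k ≡ 83 (mod 3) and k ≡ 124 (mod 3).
But 83 mod 3 = 2 while 124 mod 3 = 1, a contradiction.
So no integer satisfies both congruences.

No, no such integer exists.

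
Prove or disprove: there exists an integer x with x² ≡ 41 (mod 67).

67 is prime, so by Euler's criterion 41 is a square mod 67 iff 41^((67−1)/2) = 41^33 ≡ 1 (mod 67).
Squaring successively (mod 67): 41^2 = 1681 ≡ 6; 41^4 ≡ 6² = 36 ≡ 36; 41^8 ≡ 36² = 1296 ≡ 23; 41^16 ≡ 23² = 529 ≡ 60; 41^32 ≡ 60² = 3600 ≡ 49.
Since 33 = 32 + 1, 41^33 ≡ 49 · 41; multiplying out mod 67: 49·41 = 2009 ≡ 66. Thus 41^33 ≡ 66 ≡ −1 (mod 67).
The value −1 means 41 is a non-residue modulo 67, so x² ≡ 41 (mod 67) is impossible.

There is no such integer.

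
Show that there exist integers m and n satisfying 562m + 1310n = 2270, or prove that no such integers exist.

Every value of 562m + 1310n is a multiple of gcd(562, 1310) = 2; since 2 ∣ 2270, solutions exist.
Dividing through by 2 reduces the equation to 281m + 655n = 1135.
Euclidean algorithm: 655 = 2·281 + 93, 281 = 3·93 + 2, 93 = 46·2 + 1, 2 = 2·1 + 0.
Working back up the chain: 1 = 93 − 46·2 = 93 − 46·(281 − 3·93) = −46·281 + 139·93 = −46·281 + 139·(655 − 2·281) = 139·655 − 324·281. So 281·(-324) + 655·139 = 1.
Times 1135: 281·(-367740) + 655·157765 = 1135, so (-367740, 157765) solves it.
The general solution is m = -367740 + 655k, n = 157765 − 281k; taking k = 562 gives the smaller pair m = 370, n = -157.
Check: 562·370 + 1310·(-157) = 207940 − 205670 = 2270. ✓

m = 370, n = -157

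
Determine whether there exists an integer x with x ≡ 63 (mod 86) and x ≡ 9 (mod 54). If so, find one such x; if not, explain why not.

The moduli are not coprime: gcd(86, 54) = 2. Compatibility requires 2 ∣ (9 − 63) = -54, which holds, so solutions exist.
In fact x = 63 itself already satisfies 63 mod 54 = 9.
Verify: 63 = 0·86 + 63 and 63 = 1·54 + 9. ✓

x = 63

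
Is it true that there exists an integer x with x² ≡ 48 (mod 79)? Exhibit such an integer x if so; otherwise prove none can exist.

No such integer exists.

79 is prime, so by Euler's criterion 48 is a square mod 79 iff 48^((79−1)/2) = 48^39 ≡ 1 (mod 79).
Squaring successively (mod 79): 48^2 = 2304 ≡ 13; 48^4 ≡ 13² = 169 ≡ 11; 48^8 ≡ 11² = 121 ≡ 42; 48^16 ≡ 42² = 1764 ≡ 26; 48^32 ≡ 26² = 676 ≡ 44.
Since 39 = 32 + 4 + 2 + 1, 48^39 ≡ 44 · 11 · 13 · 48; multiplying out mod 79: 44·11 = 484 ≡ 10, then 10·13 = 130 ≡ 51, then 51·48 = 2448 ≡ 78. Thus 48^39 ≡ 78 ≡ −1 (mod 79).
By Euler's criterion 48 is a quadratic non-residue mod 79: no x satisfies x² ≡ 48 (mod 79).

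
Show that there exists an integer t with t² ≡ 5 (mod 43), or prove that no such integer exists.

No, no such integer exists.

Apply Euler's criterion with the prime 43: 5 is a quadratic residue iff 5^21 ≡ 1 (mod 43), and a non-residue iff it is ≡ −1.
Squaring successively (mod 43): 5^2 = 25 ≡ 25; 5^4 ≡ 25² = 625 ≡ 23; 5^8 ≡ 23² = 529 ≡ 13; 5^16 ≡ 13² = 169 ≡ 40.
Since 21 = 16 + 4 + 1, 5^21 ≡ 40 · 23 · 5; multiplying out mod 43: 40·23 = 920 ≡ 17, then 17·5 = 85 ≡ 42. Thus 5^21 ≡ 42 ≡ −1 (mod 43).
The value −1 means 5 is a non-residue modulo 43, so t² ≡ 5 (mod 43) is impossible.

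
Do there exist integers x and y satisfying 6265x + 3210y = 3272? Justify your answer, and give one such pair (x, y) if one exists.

Any value of 6265x + 3210y is a multiple of gcd(6265, 3210) = 5.
But 3272 is not a multiple of 5 (it leaves remainder 2).
Therefore 6265x + 3210y = 3272 has no solution in integers.

No such integers exist.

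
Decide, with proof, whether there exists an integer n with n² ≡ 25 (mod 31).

Take n = 5. Then 5² = 25, and since 0 ≤ 25 < 31 this is already reduced: 5² ≡ 25 (mod 31).

n = 5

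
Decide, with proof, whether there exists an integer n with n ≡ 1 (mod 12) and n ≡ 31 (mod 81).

gcd(12, 81) = 3. A simultaneous solution exists iff 1 ≡ 31 (mod 3); here 1 mod 3 = 1 = 31 mod 3, so it does.
Put n = 1 + 12t, so we need 12t ≡ 30 (mod 81), equivalently (divide by 3) 4t ≡ 10 (mod 27).
Since 4·7 = 28 = 1·27 + 1, the inverse of 4 mod 27 is 7.
Therefore t ≡ 7·10 = 70 ≡ 16 (mod 27).
Then n = 1 + 12·16 = 193.
Check: 193 mod 12 = 1, 193 mod 81 = 31. ✓

n = 193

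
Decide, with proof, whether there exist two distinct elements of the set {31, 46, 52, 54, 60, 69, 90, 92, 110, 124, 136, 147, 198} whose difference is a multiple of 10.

Reduce each element mod 10: 31↦1, 46↦6, 52↦2, 54↦4, 60↦0, 69↦9, 90↦0, 92↦2, 110↦0, 124↦4, 136↦6, 147↦7, 198↦8. The residue 6 repeats (at 46 and 136), and 136 − 46 = 90 = 9·10.

The pair (46, 136) works.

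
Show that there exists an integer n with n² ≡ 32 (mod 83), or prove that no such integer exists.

No such integer exists.

Apply Euler's criterion with the prime 83: 32 is a quadratic residue iff 32^41 ≡ 1 (mod 83), and a non-residue iff it is ≡ −1.
Repeated squaring mod 83: 32^2 = 1024 ≡ 28; 32^4 ≡ 28² = 784 ≡ 37; 32^8 ≡ 37² = 1369 ≡ 41; 32^16 ≡ 41² = 1681 ≡ 21; 32^32 ≡ 21² = 441 ≡ 26.
Since 41 = 32 + 8 + 1, 32^41 ≡ 26 · 41 · 32; multiplying out mod 83: 26·41 = 1066 ≡ 70, then 70·32 = 2240 ≡ 82. Thus 32^41 ≡ 82 ≡ −1 (mod 83).
By Euler's criterion 32 is a quadratic non-residue mod 83: no n satisfies n² ≡ 32 (mod 83).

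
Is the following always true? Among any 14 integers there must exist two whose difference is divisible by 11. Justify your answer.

True.

Each integer lies in one of the 11 residue classes modulo 11.
With 14 integers and only 11 classes, the pigeonhole principle forces two of them, say a and b, into the same class.
Then a ≡ b (mod 11), i.e. 11 ∣ (a − b).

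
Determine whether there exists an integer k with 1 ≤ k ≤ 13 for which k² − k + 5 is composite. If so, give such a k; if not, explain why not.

At k = 10: 10² − 10 + 5 = 95 = 5·19, which is composite.

k = 10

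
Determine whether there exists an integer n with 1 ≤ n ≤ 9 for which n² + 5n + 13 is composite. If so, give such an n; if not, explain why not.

n = 2

At n = 2: 2² + 5·2 + 13 = 27 = 3·9, which is composite.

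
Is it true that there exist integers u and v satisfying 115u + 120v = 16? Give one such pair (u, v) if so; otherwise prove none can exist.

There are no such integers.

Any value of 115u + 120v is a multiple of gcd(115, 120) = 5.
However 16 leaves remainder 1 on division by 5.
Therefore 115u + 120v = 16 has no solution in integers.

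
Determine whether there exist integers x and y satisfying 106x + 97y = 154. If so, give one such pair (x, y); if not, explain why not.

x = 71, y = -76

106 and 97 are coprime, so 106x + 97y ranges over all of ℤ.
Euclidean algorithm: 106 = 1·97 + 9, 97 = 10·9 + 7, 9 = 1·7 + 2, 7 = 3·2 + 1, 2 = 2·1 + 0.
Working back up the chain: 1 = 7 − 3·2 = 7 − 3·(9 − 1·7) = −3·9 + 4·7 = −3·9 + 4·(97 − 10·9) = 4·97 − 43·9 = 4·97 − 43·(106 − 1·97) = −43·106 + 47·97. So 106·(-43) + 97·47 = 1.
Multiplying through by 154: x = (-43)·154 = -6622, y = 47·154 = 7238 is a solution.
The general solution is x = -6622 + 97k, y = 7238 − 106k; taking k = 69 gives the smaller pair x = 71, y = -76.
Indeed 106·71 + 97·(-76) = 7526 − 7372 = 154.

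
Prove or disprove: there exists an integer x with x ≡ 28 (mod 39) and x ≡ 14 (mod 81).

gcd(39, 81) = 3. If x ≡ 28 (mod 39) and x ≡ 14 (mod 81), then x ≡ 28 (mod 3) and x ≡ 14 (mod 3).
These are incompatible: 28 − 14 = 14 is not divisible by 3.
Hence the system has no solution.

No such integer exists.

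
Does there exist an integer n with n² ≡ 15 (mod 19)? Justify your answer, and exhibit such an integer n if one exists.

No, no such integer exists.

Since (19 − n)² ≡ n² (mod 19), it suffices to square n = 0, 1, …, 9: the residues are 0, 1, 4, 9, 16, 6, 17, 11, 7, 5.
So the quadratic residues mod 19 are {0, 1, 4, 5, 6, 7, 9, 11, 16, 17}, and 15 is not among them.
Therefore n² ≡ 15 (mod 19) has no solution.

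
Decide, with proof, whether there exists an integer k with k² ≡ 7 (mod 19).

k = 11

k = 11 works: 11² = 121, and 121 − 7 = 114 = 6·19.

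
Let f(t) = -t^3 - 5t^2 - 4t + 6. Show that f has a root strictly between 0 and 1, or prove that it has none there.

f(0) = 6 and f(1) = -4, which have opposite signs.
As a polynomial, f is continuous on every closed interval.
By the Intermediate Value Theorem, f takes the value 0 somewhere in the open interval.

Such a root exists.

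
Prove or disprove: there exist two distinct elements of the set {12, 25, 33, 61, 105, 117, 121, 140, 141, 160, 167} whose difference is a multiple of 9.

25 mod 9 = 7 and 61 mod 9 = 7, so 61 − 25 = 36 = 4·9.

The pair (25, 61) works.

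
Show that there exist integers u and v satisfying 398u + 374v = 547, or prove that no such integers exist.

No such integers exist.

Any value of 398u + 374v is a multiple of gcd(398, 374) = 2.
But 547 = 2·273 + 1, so 2 ∤ 547.
Therefore 398u + 374v = 547 has no solution in integers.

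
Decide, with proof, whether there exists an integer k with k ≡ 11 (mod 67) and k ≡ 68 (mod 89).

k = 3361

Since 67 and 89 share no common factor, CRT says the pair of congruences has a solution (unique mod 5963).
Any solution of the first congruence is k = 11 + 67t; substituting into the second, 67t ≡ 68 − 11 ≡ 57 (mod 89).
To invert 67 modulo 89: 89 = 1·67 + 22, 67 = 3·22 + 1, 22 = 22·1 + 0, and unwinding, 1 = 67 − 3·22 = 67 − 3·(89 − 1·67) = −3·89 + 4·67. Thus 67⁻¹ ≡ 4 (mod 89).
Multiplying by 4: t ≡ 4·57 = 228 ≡ 50 (mod 89).
With t = 50: k = 11 + 67·50 = 3361.
Check: 3361 mod 67 = 11, 3361 mod 89 = 68. ✓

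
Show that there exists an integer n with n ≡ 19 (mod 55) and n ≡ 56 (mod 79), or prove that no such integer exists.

gcd(55, 79) = 1, so the Chinese Remainder Theorem guarantees exactly one residue class mod 4345 satisfying both.
Any solution of the first congruence is n = 19 + 55t; substituting into the second, 55t ≡ 56 − 19 ≡ 37 (mod 79).
Note 55·23 = 1265 ≡ 1 (mod 79) (as 1265 − 1 = 16·79), so 55⁻¹ ≡ 23.
Multiplying by 23: t ≡ 23·37 = 851 ≡ 61 (mod 79).
With t = 61: n = 19 + 55·61 = 3374.
Indeed 3374 ≡ 19 (mod 55) and 3374 ≡ 56 (mod 79).

n = 3374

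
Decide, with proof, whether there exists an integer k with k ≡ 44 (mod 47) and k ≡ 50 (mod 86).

k = 3146

gcd(47, 86) = 1, so the Chinese Remainder Theorem guarantees exactly one residue class mod 4042 satisfying both.
Any solution of the first congruence is k = 44 + 47t; substituting into the second, 47t ≡ 50 − 44 ≡ 6 (mod 86).
Since 47·11 = 517 = 6·86 + 1, the inverse of 47 mod 86 is 11.
Multiplying by 11: t ≡ 11·6 = 66 (mod 86).
With t = 66: k = 44 + 47·66 = 3146.
Check: 3146 mod 47 = 44, 3146 mod 86 = 50. ✓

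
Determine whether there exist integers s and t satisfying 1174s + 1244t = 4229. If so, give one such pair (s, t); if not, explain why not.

There are no such integers.

Both 1174 and 1244 are divisible by gcd(1174, 1244) = 2, hence so is any combination 1174s + 1244t.
But 4229 = 2·2114 + 1, so 2 ∤ 4229.
So the equation is unsolvable over ℤ.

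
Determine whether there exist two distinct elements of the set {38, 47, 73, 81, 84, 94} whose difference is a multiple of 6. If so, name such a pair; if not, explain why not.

Reduce each element modulo 6: 38↦2, 47↦5, 73↦1, 81↦3, 84↦0, 94↦4.
No residue repeats among the 6 elements, so no pair has difference ≡ 0 (mod 6).

No, no such pair exists.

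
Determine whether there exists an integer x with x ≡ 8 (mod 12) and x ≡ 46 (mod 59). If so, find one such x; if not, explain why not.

x = 164

gcd(12, 59) = 1, so the Chinese Remainder Theorem guarantees exactly one residue class mod 708 satisfying both.
Any solution of the first congruence is x = 8 + 12t; substituting into the second, 12t ≡ 46 − 8 ≡ 38 (mod 59).
Note 12·5 = 60 ≡ 1 (mod 59) (as 60 − 1 = 1·59), so 12⁻¹ ≡ 5.
Multiplying by 5: t ≡ 5·38 = 190 ≡ 13 (mod 59).
Taking t = 13 gives x = 8 + 12·13 = 164.
Check: 164 mod 12 = 8, 164 mod 59 = 46. ✓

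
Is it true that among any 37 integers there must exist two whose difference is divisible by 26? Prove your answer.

Yes, this is always true.

Partition the integers by their residue mod 26; there are 26 classes.
Since 37 > 26, two of the 37 integers must share a residue class by the pigeonhole principle; call them a and b.
Their difference a − b is then a multiple of 26.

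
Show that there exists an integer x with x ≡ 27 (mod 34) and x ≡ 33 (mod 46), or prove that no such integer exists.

Here gcd(34, 46) = 2, and both 27 and 33 leave remainder 1 mod 2, so the system is consistent.
Write x = 27 + 34t. Then 34t ≡ 33 − 27 ≡ 6 (mod 46); dividing through by 2 gives 17t ≡ 3 (mod 23).
To invert 17 modulo 23: 23 = 1·17 + 6, 17 = 2·6 + 5, 6 = 1·5 + 1, 5 = 5·1 + 0, and unwinding, 1 = 6 − 1·5 = 6 − (17 − 2·6) = −17 + 3·6 = −17 + 3·(23 − 1·17) = 3·23 − 4·17. Thus 17⁻¹ ≡ -4 ≡ 19 (mod 23).
Therefore t ≡ 19·3 = 57 ≡ 11 (mod 23).
Then x = 27 + 34·11 = 401.
Check: 401 mod 34 = 27, 401 mod 46 = 33. ✓

x = 401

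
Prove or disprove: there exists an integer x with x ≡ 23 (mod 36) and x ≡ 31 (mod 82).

x = 851

Here gcd(36, 82) = 2, and both 23 and 31 leave remainder 1 mod 2, so the system is consistent.
Write x = 23 + 36t. Then 36t ≡ 31 − 23 ≡ 8 (mod 82); dividing through by 2 gives 18t ≡ 4 (mod 41).
Note 18·16 = 288 ≡ 1 (mod 41) (as 288 − 1 = 7·41), so 18⁻¹ ≡ 16.
Multiplying by 16: t ≡ 16·4 = 64 ≡ 23 (mod 41).
Then x = 23 + 36·23 = 851.
Indeed 851 ≡ 23 (mod 36) and 851 ≡ 31 (mod 82).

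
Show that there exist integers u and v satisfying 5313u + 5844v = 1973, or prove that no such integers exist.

No such integers exist.

Any value of 5313u + 5844v is a multiple of gcd(5313, 5844) = 3.
However 1973 leaves remainder 2 on division by 3.
Therefore 5313u + 5844v = 1973 has no solution in integers.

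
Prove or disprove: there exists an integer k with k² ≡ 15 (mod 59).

k = 30 works: 30² = 900, and 900 − 15 = 885 = 15·59.

k = 30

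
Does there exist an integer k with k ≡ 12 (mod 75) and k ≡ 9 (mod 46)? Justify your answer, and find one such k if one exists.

gcd(75, 46) = 1, so the Chinese Remainder Theorem guarantees exactly one residue class mod 3450 satisfying both.
Write k = 12 + 75t and require 12 + 75t ≡ 9 (mod 46), i.e. 75t ≡ 43 (mod 46).
75 ≡ 29 (mod 46), so this reads 29t ≡ 43 (mod 46). Note 29·27 = 783 ≡ 1 (mod 46) (as 783 − 1 = 17·46), so 29⁻¹ ≡ 27.
Therefore t ≡ 27·43 = 1161 ≡ 11 (mod 46).
With t = 11: k = 12 + 75·11 = 837.
Indeed 837 ≡ 12 (mod 75) and 837 ≡ 9 (mod 46).

k = 837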